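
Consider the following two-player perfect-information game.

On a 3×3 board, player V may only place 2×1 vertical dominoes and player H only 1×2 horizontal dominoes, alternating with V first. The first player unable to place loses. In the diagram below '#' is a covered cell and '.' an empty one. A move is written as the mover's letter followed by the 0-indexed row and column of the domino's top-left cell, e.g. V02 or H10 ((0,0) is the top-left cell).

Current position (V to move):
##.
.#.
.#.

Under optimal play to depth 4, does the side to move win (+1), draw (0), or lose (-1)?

value(##./.#./.#., V) = +1

[##./.#./.#.] V move#1: V02:+1/###/.##/.#.*, V10:+1/##./##./##., V12:+1/##./.##/.##
[###/.##/.#.] end (terminal -1, H#2); searched ##./.#./.#. to 4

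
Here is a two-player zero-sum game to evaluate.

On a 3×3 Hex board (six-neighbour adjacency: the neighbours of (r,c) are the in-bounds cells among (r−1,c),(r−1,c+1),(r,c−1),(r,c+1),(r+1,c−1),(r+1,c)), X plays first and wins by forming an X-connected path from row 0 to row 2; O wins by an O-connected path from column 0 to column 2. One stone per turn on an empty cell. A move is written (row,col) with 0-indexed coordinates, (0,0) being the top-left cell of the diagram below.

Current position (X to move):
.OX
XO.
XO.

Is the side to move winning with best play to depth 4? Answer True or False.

[.OX/XO./XO.] X move#1: (0,0):+1/XOX/XO./XO.*, (1,2):+1/.OX/XOX/XO., (2,2):+1/.OX/XO./XOX
[XOX/XO./XO.] end (terminal -1, O#2); searched .OX/XO./XO. to 4

X winning at [.OX/XO./XO.]: True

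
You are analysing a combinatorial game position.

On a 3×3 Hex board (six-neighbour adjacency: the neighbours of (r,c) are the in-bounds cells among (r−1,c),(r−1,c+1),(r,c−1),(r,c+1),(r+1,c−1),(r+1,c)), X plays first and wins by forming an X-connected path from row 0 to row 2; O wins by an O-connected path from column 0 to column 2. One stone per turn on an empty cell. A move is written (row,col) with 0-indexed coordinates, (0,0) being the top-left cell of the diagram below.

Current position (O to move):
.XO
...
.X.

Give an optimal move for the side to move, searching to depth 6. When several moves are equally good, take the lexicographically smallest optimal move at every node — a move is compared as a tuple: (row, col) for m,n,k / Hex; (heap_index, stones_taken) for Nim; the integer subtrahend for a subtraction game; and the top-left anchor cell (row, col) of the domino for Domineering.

ply 1, O at .XO/.../.X. | (0,0)=-1→OXO/.../.X.; (1,0)=-1→.XO/O../.X.; (1,1)=+1→.XO/.O./.X.*; (1,2)=-1→.XO/..O/.X.; (2,0)=-1→.XO/.../OX.; (2,2)=-1→.XO/.../.XO
ply 2, X at .XO/.O./.X. | (0,0)=-1→XXO/.O./.X.*; (1,0)=-1→.XO/XO./.X.; (1,2)=-1→.XO/.OX/.X.; (2,0)=-1→.XO/.O./XX.; (2,2)=-1→.XO/.O./.XX
ply 3, O at XXO/.O./.X. | (1,0)=+1→XXO/OO./.X.*; (1,2)=+1→XXO/.OO/.X.; (2,0)=+1→XXO/.O./OX.; (2,2)=+1→XXO/.O./.XO
ply 4: XXO/OO./.X. is terminal -1 (X); from .XO/.../.X. depth 6

O's best at [.XO/.../.X.]: (1,1)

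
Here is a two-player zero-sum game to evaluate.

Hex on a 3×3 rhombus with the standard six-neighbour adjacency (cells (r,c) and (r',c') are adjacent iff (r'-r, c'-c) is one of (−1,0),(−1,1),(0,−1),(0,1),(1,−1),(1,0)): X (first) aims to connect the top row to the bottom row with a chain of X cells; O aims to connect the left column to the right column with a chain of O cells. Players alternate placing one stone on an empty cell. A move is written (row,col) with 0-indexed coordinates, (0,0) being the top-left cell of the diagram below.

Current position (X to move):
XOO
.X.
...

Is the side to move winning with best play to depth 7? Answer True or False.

p1 X@[XOO/.X./...]: (1,0)[XOO/XX./...]+1* (1,2)[XOO/.XX/...]-1 (2,0)[XOO/.X./X..]-1 (2,1)[XOO/.X./.X.]-1 (2,2)[XOO/.X./..X]-1
p2 O@[XOO/XX./...]: (1,2)[XOO/XXO/...]-1* (2,0)[XOO/XX./O..]-1 (2,1)[XOO/XX./.O.]-1 (2,2)[XOO/XX./..O]-1
p3 X@[XOO/XXO/...]: (2,0)[XOO/XXO/X..]+1* (2,1)[XOO/XXO/.X.]+1 (2,2)[XOO/XXO/..X]+1
p4 O@[XOO/XXO/X..] terminal -1; root [XOO/.X./...] d7

X winning at [XOO/.X./...]: True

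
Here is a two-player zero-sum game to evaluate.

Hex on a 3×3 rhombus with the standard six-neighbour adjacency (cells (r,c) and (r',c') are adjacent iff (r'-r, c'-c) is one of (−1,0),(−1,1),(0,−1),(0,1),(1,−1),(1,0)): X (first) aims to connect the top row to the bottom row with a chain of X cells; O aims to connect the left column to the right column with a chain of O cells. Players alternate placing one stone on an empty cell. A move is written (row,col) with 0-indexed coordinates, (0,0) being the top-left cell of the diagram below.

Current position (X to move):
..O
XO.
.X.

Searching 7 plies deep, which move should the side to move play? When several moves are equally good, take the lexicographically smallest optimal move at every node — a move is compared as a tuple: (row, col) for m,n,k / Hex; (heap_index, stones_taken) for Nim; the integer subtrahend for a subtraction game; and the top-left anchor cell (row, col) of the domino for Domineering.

X's best at [..O/XO./.X.]: (2,0)

ply 1, X at ..O/XO./.X. | (0,0)=-1→X.O/XO./.X.; (0,1)=-1→.XO/XO./.X.; (1,2)=-1→..O/XOX/.X.; (2,0)=+1→..O/XO./XX.*; (2,2)=-1→..O/XO./.XX
ply 2, O at ..O/XO./XX. | (0,0)=-1→O.O/XO./XX.*; (0,1)=-1→.OO/XO./XX.; (1,2)=-1→..O/XOO/XX.; (2,2)=-1→..O/XO./XXO
ply 3, X at O.O/XO./XX. | (0,1)=+1→OXO/XO./XX.*; (1,2)=-1→O.O/XOX/XX.; (2,2)=-1→O.O/XO./XXX
ply 4: OXO/XO./XX. is terminal -1 (O); from ..O/XO./.X. depth 7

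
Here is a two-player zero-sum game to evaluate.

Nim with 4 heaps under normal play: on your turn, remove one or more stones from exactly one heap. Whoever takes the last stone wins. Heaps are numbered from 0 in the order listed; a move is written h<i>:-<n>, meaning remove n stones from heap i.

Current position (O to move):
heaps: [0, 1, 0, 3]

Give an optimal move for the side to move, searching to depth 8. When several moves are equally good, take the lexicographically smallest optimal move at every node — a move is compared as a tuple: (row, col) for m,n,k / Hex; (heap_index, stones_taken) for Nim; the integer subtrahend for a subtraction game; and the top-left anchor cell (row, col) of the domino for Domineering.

O's best at [(0,1,0,3)]: h3:-2

ply 1, O at (0,1,0,3) | h1:-1=-1→(0,0,0,3); h3:-1=-1→(0,1,0,2); h3:-2=+1→(0,1,0,1)*; h3:-3=-1→(0,1,0,0)
ply 2, X at (0,1,0,1) | h1:-1=-1→(0,0,0,1)*; h3:-1=-1→(0,1,0,0)
ply 3, O at (0,0,0,1) | h3:-1=+1→(0,0,0,0)*
ply 4: (0,0,0,0) is terminal -1 (X); from (0,1,0,3) depth 8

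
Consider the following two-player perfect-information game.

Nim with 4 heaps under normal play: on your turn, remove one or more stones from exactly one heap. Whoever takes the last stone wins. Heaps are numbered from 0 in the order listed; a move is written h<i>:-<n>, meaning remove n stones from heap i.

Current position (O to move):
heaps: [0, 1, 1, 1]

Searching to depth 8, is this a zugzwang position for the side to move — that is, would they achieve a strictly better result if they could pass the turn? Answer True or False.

p1 O@[(0,1,1,1)]: h1:-1[(0,0,1,1)]+1* h2:-1[(0,1,0,1)]+1 h3:-1[(0,1,1,0)]+1
p2 X@[(0,0,1,1)]: h2:-1[(0,0,0,1)]-1* h3:-1[(0,0,1,0)]-1
p3 O@[(0,0,0,1)]: h3:-1[(0,0,0,0)]+1*
p4 X@[(0,0,0,0)] terminal -1; root [(0,1,1,1)] d8
if O skipped the turn, X would face:
~ p1 X@[(0,1,1,1)]: h1:-1[(0,0,1,1)]+1* h2:-1[(0,1,0,1)]+1 h3:-1[(0,1,1,0)]+1
~ p2 O@[(0,0,1,1)]: h2:-1[(0,0,0,1)]-1* h3:-1[(0,0,1,0)]-1
~ p3 X@[(0,0,0,1)]: h3:-1[(0,0,0,0)]+1*
~ p4 O@[(0,0,0,0)] terminal -1; root [(0,1,1,1)] d8
compare (O): move=+1 vs pass=-1

zugzwang((0,1,1,1), O) = False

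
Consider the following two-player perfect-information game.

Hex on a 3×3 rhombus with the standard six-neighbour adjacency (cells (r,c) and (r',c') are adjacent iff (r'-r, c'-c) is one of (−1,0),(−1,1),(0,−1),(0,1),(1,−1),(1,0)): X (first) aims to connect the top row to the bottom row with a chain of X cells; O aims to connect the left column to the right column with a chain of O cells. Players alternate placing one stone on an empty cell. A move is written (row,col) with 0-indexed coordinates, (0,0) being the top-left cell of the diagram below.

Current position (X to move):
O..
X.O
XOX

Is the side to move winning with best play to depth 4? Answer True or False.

[O../X.O/XOX] X move#1: (0,1):+1/OX./X.O/XOX*, (0,2):+1/O.X/X.O/XOX, (1,1):+1/O../XXO/XOX
[OX./X.O/XOX] end (terminal -1, O#2); searched O../X.O/XOX to 4

X winning at [O../X.O/XOX]: True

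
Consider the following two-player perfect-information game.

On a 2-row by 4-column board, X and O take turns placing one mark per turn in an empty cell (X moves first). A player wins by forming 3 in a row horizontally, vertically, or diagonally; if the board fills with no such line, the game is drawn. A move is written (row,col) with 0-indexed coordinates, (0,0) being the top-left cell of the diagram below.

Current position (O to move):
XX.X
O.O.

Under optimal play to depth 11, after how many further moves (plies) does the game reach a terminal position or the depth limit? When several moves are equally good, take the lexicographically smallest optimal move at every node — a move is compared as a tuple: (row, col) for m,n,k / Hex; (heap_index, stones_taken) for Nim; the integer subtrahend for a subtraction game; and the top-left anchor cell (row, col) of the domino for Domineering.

PV length from [XX.X/O.O.]: 1 ply

p1 O@[XX.X/O.O.]: (0,2)[XXOX/O.O.]+0 (1,1)[XX.X/OOO.]+1* (1,3)[XX.X/O.OO]-1
p2 X@[XX.X/OOO.] terminal -1; root [XX.X/O.O.] d11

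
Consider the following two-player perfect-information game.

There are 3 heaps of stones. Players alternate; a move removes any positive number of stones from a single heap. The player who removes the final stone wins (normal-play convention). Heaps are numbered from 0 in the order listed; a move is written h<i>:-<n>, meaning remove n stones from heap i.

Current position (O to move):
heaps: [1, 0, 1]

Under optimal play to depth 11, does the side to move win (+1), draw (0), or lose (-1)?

ply 1, O at (1,0,1) | h0:-1=-1→(0,0,1)*; h2:-1=-1→(1,0,0)
ply 2, X at (0,0,1) | h2:-1=+1→(0,0,0)*
ply 3: (0,0,0) is terminal -1 (O); from (1,0,1) depth 11

value((1,0,1), O) = -1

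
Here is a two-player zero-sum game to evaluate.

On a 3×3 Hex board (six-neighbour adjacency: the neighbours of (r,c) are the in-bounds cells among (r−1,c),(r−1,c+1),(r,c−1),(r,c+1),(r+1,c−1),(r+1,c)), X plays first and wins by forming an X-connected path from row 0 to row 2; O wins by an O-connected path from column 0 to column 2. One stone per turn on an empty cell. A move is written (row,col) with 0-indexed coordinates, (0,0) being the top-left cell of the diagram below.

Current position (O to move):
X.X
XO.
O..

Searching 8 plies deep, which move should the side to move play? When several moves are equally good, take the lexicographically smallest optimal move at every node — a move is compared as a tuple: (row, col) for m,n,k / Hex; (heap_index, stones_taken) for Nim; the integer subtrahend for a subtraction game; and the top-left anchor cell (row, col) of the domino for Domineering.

O's best at [X.X/XO./O..]: (1,2)

p1 O@[X.X/XO./O..]: (0,1)[XOX/XO./O..]-1 (1,2)[X.X/XOO/O..]+1* (2,1)[X.X/XO./OO.]+1 (2,2)[X.X/XO./O.O]+1
p2 X@[X.X/XOO/O..] terminal -1; root [X.X/XO./O..] d8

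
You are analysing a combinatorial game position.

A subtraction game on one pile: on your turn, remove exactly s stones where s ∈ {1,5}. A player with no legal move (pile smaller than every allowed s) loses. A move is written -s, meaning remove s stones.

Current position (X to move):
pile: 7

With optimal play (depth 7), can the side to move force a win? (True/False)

[7] X move#1: -1:+1/6*, -5:+1/2
[6] O move#2: -1:-1/5*, -5:-1/1
[5] X move#3: -1:+1/4*, -5:+1/0
[4] O move#4: -1:-1/3*
[3] X move#5: -1:+1/2*
[2] O move#6: -1:-1/1*
[1] X move#7: -1:+1/0*
[0] end (terminal -1, O#8); searched 7 to 7

X winning at [7]: True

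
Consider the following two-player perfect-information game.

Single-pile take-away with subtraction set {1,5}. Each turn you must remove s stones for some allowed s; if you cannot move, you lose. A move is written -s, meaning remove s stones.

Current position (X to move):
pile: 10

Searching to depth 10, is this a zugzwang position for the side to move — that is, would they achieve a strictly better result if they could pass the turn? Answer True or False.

zugzwang(10, X) = True

p1 X@[10]: -1[9]-1* -5[5]-1
p2 O@[9]: -1[8]+1* -5[4]+1
p3 X@[8]: -1[7]-1* -5[3]-1
p4 O@[7]: -1[6]+1* -5[2]+1
p5 X@[6]: -1[5]-1* -5[1]-1
p6 O@[5]: -1[4]+1* -5[0]+1
p7 X@[4]: -1[3]-1*
p8 O@[3]: -1[2]+1*
p9 X@[2]: -1[1]-1*
p10 O@[1]: -1[0]+1*
p11 X@[0] terminal -1; root [10] d10
suppose X passes — search the same position with O to move:
pass> p1 O@[10]: -1[9]-1* -5[5]-1
pass> p2 X@[9]: -1[8]+1* -5[4]+1
pass> p3 O@[8]: -1[7]-1* -5[3]-1
pass> p4 X@[7]: -1[6]+1* -5[2]+1
pass> p5 O@[6]: -1[5]-1* -5[1]-1
pass> p6 X@[5]: -1[4]+1* -5[0]+1
pass> p7 O@[4]: -1[3]-1*
pass> p8 X@[3]: -1[2]+1*
pass> p9 O@[2]: -1[1]-1*
pass> p10 X@[1]: -1[0]+1*
pass> p11 O@[0] terminal -1; root [10] d10
for X: play -1, pass +1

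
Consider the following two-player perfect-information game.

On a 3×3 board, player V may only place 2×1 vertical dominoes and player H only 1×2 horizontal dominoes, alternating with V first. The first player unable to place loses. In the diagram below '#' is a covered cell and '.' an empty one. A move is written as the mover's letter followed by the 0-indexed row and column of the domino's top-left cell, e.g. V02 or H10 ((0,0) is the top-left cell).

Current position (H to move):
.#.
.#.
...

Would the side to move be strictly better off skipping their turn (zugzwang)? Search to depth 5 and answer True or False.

[.#./.#./...] H move#1: H20:-1/.#./.#./##.*, H21:-1/.#./.#./.##
[.#./.#./##.] V move#2: V00:+1/##./##./##.*, V02:+1/.##/.##/##., V12:+1/.#./.##/###
[##./##./##.] end (terminal -1, H#3); searched .#./.#./... to 5
suppose H passes — search the same position with V to move:
pass> [.#./.#./...] V move#1: V00:+1/##./##./...*, V02:+1/.##/.##/..., V10:+1/.#./##./#.., V12:+1/.#./.##/..#
pass> [##./##./...] H move#2: H20:-1/##./##./##.*, H21:-1/##./##./.##
pass> [##./##./##.] V move#3: V02:+1/###/###/##.*, V12:+1/##./###/###
pass> [###/###/##.] end (terminal -1, H#4); searched .#./.#./... to 5
for H: play -1, pass -1

zugzwang(.#./.#./..., H) = False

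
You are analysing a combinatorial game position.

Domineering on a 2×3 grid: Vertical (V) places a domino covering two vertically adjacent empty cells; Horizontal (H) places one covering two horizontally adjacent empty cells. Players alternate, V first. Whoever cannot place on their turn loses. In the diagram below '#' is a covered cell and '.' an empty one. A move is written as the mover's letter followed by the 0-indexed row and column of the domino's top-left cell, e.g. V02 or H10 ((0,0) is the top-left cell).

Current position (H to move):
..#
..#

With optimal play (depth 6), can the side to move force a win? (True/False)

H winning at [..#/..#]: True

[..#/..#] H move#1: H00:+1/###/..#*, H10:+1/..#/###
[###/..#] end (terminal -1, V#2); searched ..#/..# to 6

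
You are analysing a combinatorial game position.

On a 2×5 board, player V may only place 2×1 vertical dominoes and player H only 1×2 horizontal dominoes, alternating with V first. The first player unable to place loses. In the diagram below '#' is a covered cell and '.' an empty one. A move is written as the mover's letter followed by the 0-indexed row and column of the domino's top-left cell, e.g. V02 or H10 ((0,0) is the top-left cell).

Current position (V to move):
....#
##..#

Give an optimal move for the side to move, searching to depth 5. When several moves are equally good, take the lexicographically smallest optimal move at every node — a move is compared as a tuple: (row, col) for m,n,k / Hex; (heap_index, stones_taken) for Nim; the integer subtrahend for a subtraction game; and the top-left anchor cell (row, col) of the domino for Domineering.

ply 1, V at ....#/##..# | V02=+1→..#.#/###.#*; V03=-1→...##/##.##
ply 2, H at ..#.#/###.# | H00=-1→###.#/###.#*
ply 3, V at ###.#/###.# | V03=+1→#####/#####*
ply 4: #####/##### is terminal -1 (H); from ....#/##..# depth 5

V's best at [....#/##..#]: V02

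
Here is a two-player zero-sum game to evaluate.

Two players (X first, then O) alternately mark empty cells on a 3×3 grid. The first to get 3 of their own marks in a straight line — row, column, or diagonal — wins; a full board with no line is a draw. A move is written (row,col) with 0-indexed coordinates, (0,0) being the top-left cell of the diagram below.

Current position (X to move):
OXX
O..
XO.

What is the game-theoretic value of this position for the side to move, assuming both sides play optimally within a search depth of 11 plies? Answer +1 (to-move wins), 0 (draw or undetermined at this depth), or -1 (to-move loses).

value(OXX/O../XO., X) = +1

p1 X@[OXX/O../XO.]: (1,1)[OXX/OX./XO.]+1* (1,2)[OXX/O.X/XO.]+1 (2,2)[OXX/O../XOX]+1
p2 O@[OXX/OX./XO.] terminal -1; root [OXX/O../XO.] d11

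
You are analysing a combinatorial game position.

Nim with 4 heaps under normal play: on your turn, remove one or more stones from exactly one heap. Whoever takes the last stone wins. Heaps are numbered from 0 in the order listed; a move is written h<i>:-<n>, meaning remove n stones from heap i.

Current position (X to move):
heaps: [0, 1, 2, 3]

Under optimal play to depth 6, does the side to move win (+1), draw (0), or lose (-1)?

value((0,1,2,3), X) = -1

[(0,1,2,3)] X move#1: h1:-1:-1/(0,0,2,3)*, h2:-1:-1/(0,1,1,3), h2:-2:-1/(0,1,0,3), h3:-1:-1/(0,1,2,2), h3:-2:-1/(0,1,2,1), h3:-3:-1/(0,1,2,0)
[(0,0,2,3)] O move#2: h2:-1:-1/(0,0,1,3), h2:-2:-1/(0,0,0,3), h3:-1:+1/(0,0,2,2)*, h3:-2:-1/(0,0,2,1), h3:-3:-1/(0,0,2,0)
[(0,0,2,2)] X move#3: h2:-1:-1/(0,0,1,2)*, h2:-2:-1/(0,0,0,2), h3:-1:-1/(0,0,2,1), h3:-2:-1/(0,0,2,0)
[(0,0,1,2)] O move#4: h2:-1:-1/(0,0,0,2), h3:-1:+1/(0,0,1,1)*, h3:-2:-1/(0,0,1,0)
[(0,0,1,1)] X move#5: h2:-1:-1/(0,0,0,1)*, h3:-1:-1/(0,0,1,0)
[(0,0,0,1)] O move#6: h3:-1:+1/(0,0,0,0)*
[(0,0,0,0)] end (terminal -1, X#7); searched (0,1,2,3) to 6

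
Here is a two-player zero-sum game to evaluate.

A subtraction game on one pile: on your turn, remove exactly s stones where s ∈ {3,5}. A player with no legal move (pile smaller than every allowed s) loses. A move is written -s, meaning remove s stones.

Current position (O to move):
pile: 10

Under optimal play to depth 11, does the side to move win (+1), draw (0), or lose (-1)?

value(10, O) = -1

[10] O move#1: -3:-1/7*, -5:-1/5
[7] X move#2: -3:-1/4, -5:+1/2*
[2] end (terminal -1, O#3); searched 10 to 11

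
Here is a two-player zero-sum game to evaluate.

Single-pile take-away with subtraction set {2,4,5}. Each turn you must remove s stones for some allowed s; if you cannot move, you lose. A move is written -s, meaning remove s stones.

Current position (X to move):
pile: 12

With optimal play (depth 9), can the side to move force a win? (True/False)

[12] X move#1: -2:-1/10, -4:+1/8*, -5:+1/7
[8] O move#2: -2:-1/6*, -4:-1/4, -5:-1/3
[6] X move#3: -2:-1/4, -4:-1/2, -5:+1/1*
[1] end (terminal -1, O#4); searched 12 to 9

X winning at [12]: True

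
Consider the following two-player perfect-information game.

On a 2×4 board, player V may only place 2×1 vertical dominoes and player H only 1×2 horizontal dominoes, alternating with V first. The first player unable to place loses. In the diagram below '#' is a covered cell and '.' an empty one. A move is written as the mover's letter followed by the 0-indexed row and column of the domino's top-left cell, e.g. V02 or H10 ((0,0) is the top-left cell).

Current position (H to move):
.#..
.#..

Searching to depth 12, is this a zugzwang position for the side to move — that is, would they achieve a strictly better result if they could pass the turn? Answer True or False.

zugzwang(.#../.#.., H) = False

ply 1, H at .#../.#.. | H02=+1→.###/.#..*; H12=+1→.#../.###
ply 2, V at .###/.#.. | V00=-1→####/##..*
ply 3, H at ####/##.. | H12=+1→####/####*
ply 4: ####/#### is terminal -1 (V); from .#../.#.. depth 12
pass branch (V moves first from the same position):
  | ply 1, V at .#../.#.. | V00=-1→##../##..; V02=+1→.##./.##.*; V03=+1→.#.#/.#.#
  | ply 2: .##./.##. is terminal -1 (H); from .#../.#.. depth 12
H moving scores +1; H passing scores -1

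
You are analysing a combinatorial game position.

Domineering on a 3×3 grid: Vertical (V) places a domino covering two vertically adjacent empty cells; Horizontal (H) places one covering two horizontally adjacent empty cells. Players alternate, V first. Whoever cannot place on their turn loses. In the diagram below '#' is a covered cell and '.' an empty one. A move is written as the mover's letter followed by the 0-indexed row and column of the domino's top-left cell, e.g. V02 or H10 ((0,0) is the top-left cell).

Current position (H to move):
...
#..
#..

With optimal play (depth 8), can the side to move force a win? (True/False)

[.../#../#..] H move#1: H00:-1/##./#../#.., H01:-1/.##/#../#.., H11:+1/.../###/#..*, H21:-1/.../#../###
[.../###/#..] end (terminal -1, V#2); searched .../#../#.. to 8

H winning at [.../#../#..]: True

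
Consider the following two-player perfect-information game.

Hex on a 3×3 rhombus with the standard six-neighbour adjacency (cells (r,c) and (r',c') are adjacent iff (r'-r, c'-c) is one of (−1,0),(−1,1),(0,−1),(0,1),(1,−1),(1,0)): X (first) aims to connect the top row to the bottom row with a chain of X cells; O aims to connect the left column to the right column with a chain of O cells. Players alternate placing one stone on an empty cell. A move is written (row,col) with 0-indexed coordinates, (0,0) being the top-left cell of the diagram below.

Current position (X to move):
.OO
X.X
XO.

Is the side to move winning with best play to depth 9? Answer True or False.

p1 X@[.OO/X.X/XO.]: (0,0)[XOO/X.X/XO.]+1* (1,1)[.OO/XXX/XO.]-1 (2,2)[.OO/X.X/XOX]-1
p2 O@[XOO/X.X/XO.] terminal -1; root [.OO/X.X/XO.] d9

X winning at [.OO/X.X/XO.]: True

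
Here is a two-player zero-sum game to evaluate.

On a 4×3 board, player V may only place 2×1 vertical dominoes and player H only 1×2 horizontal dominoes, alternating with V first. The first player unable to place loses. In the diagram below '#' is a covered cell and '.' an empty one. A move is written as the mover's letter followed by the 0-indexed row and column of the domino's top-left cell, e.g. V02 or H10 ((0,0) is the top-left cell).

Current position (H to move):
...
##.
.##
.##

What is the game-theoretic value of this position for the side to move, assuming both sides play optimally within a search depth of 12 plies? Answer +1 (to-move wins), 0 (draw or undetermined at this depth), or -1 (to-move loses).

value(.../##./.##/.##, H) = -1

[.../##./.##/.##] H move#1: H00:-1/##./##./.##/.##*, H01:-1/.##/##./.##/.##
[##./##./.##/.##] V move#2: V02:+1/###/###/.##/.##*, V20:+1/##./##./###/###
[###/###/.##/.##] end (terminal -1, H#3); searched .../##./.##/.## to 12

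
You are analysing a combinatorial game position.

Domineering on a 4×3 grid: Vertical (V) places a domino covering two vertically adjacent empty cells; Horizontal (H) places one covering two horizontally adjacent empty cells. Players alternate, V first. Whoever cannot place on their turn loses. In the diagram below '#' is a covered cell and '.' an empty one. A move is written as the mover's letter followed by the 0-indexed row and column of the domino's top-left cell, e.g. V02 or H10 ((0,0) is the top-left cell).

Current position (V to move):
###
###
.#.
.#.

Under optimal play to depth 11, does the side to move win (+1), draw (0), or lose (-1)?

ply 1, V at ###/###/.#./.#. | V20=+1→###/###/##./##.*; V22=+1→###/###/.##/.##
ply 2: ###/###/##./##. is terminal -1 (H); from ###/###/.#./.#. depth 11

value(###/###/.#./.#., V) = +1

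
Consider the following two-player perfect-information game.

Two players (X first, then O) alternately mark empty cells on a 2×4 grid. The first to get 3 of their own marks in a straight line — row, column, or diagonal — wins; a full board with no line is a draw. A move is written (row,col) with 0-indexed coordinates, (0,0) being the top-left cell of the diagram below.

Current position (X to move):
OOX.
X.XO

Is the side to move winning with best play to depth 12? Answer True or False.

X winning at [OOX./X.XO]: True

p1 X@[OOX./X.XO]: (0,3)[OOXX/X.XO]+0 (1,1)[OOX./XXXO]+1*
p2 O@[OOX./XXXO] terminal -1; root [OOX./X.XO] d12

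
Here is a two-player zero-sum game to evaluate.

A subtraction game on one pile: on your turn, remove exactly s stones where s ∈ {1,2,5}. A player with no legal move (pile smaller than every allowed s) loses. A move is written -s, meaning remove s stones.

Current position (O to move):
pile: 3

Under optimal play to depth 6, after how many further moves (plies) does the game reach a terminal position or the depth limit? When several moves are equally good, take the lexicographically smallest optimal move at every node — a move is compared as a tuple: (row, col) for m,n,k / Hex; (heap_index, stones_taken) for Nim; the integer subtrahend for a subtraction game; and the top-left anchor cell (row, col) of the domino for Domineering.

ply 1, O at 3 | -1=-1→2*; -2=-1→1
ply 2, X at 2 | -1=-1→1; -2=+1→0*
ply 3: 0 is terminal -1 (O); from 3 depth 6

PV length from [3]: 2 plies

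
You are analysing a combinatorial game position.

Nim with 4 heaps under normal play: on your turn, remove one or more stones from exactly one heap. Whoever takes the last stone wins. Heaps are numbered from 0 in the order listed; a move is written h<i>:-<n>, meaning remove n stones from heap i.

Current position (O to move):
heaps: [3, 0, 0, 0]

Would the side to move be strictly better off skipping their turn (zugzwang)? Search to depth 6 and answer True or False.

zugzwang((3,0,0,0), O) = False

ply 1, O at (3,0,0,0) | h0:-1=-1→(2,0,0,0); h0:-2=-1→(1,0,0,0); h0:-3=+1→(0,0,0,0)*
ply 2: (0,0,0,0) is terminal -1 (X); from (3,0,0,0) depth 6
pass branch (X moves first from the same position):
  | ply 1, X at (3,0,0,0) | h0:-1=-1→(2,0,0,0); h0:-2=-1→(1,0,0,0); h0:-3=+1→(0,0,0,0)*
  | ply 2: (0,0,0,0) is terminal -1 (O); from (3,0,0,0) depth 6
O moving scores +1; O passing scores -1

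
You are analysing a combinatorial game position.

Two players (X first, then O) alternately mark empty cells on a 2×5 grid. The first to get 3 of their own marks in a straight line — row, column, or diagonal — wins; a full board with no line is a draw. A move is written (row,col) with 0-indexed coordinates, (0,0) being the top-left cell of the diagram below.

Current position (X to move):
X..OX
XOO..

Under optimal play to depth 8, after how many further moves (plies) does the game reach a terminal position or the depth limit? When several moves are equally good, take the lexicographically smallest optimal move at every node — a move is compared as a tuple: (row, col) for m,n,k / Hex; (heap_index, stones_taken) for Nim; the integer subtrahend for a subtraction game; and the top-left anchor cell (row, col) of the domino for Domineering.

ply 1, X at X..OX/XOO.. | (0,1)=-1→XX.OX/XOO..; (0,2)=-1→X.XOX/XOO..; (1,3)=+0→X..OX/XOOX.*; (1,4)=-1→X..OX/XOO.X
ply 2, O at X..OX/XOOX. | (0,1)=+0→XO.OX/XOOX.*; (0,2)=+0→X.OOX/XOOX.; (1,4)=+0→X..OX/XOOXO
ply 3, X at XO.OX/XOOX. | (0,2)=+0→XOXOX/XOOX.*; (1,4)=-1→XO.OX/XOOXX
ply 4, O at XOXOX/XOOX. | (1,4)=+0→XOXOX/XOOXO*
ply 5: XOXOX/XOOXO is terminal +0 (X); from X..OX/XOO.. depth 8

PV length from [X..OX/XOO..]: 4 plies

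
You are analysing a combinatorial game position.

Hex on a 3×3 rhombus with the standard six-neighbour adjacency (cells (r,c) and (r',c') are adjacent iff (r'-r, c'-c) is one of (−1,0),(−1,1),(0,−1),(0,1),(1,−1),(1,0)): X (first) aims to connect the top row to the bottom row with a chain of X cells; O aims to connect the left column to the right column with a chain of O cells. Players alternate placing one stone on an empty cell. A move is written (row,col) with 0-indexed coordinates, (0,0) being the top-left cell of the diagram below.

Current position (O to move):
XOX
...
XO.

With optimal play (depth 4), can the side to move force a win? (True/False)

O winning at [XOX/.../XO.]: False

p1 O@[XOX/.../XO.]: (1,0)[XOX/O../XO.]-1* (1,1)[XOX/.O./XO.]-1 (1,2)[XOX/..O/XO.]-1 (2,2)[XOX/.../XOO]-1
p2 X@[XOX/O../XO.]: (1,1)[XOX/OX./XO.]+1* (1,2)[XOX/O.X/XO.]+1 (2,2)[XOX/O../XOX]+1
p3 O@[XOX/OX./XO.] terminal -1; root [XOX/.../XO.] d4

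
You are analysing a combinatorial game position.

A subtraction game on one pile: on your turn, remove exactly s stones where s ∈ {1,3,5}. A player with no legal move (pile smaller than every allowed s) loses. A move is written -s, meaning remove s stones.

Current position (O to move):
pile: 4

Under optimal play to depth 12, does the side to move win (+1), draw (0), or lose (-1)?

ply 1, O at 4 | -1=-1→3*; -3=-1→1
ply 2, X at 3 | -1=+1→2*; -3=+1→0
ply 3, O at 2 | -1=-1→1*
ply 4, X at 1 | -1=+1→0*
ply 5: 0 is terminal -1 (O); from 4 depth 12

value(4, O) = -1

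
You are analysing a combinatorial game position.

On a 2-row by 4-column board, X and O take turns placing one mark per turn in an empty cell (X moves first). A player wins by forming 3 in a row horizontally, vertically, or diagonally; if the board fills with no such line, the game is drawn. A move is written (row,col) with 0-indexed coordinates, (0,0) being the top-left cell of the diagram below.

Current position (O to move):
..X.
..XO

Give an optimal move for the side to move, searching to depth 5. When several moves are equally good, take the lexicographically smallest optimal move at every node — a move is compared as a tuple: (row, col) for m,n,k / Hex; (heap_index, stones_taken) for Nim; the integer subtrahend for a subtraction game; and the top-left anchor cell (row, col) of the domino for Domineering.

O's best at [..X./..XO]: (0,0)

ply 1, O at ..X./..XO | (0,0)=+0→O.X./..XO*; (0,1)=+0→.OX./..XO; (0,3)=+0→..XO/..XO; (1,0)=-1→..X./O.XO; (1,1)=-1→..X./.OXO
ply 2, X at O.X./..XO | (0,1)=+0→OXX./..XO*; (0,3)=+0→O.XX/..XO; (1,0)=+0→O.X./X.XO; (1,1)=+0→O.X./.XXO
ply 3, O at OXX./..XO | (0,3)=+0→OXXO/..XO*; (1,0)=-1→OXX./O.XO; (1,1)=-1→OXX./.OXO
ply 4, X at OXXO/..XO | (1,0)=+0→OXXO/X.XO*; (1,1)=+0→OXXO/.XXO
ply 5, O at OXXO/X.XO | (1,1)=+0→OXXO/XOXO*
ply 6: OXXO/XOXO is terminal +0 (X); from ..X./..XO depth 5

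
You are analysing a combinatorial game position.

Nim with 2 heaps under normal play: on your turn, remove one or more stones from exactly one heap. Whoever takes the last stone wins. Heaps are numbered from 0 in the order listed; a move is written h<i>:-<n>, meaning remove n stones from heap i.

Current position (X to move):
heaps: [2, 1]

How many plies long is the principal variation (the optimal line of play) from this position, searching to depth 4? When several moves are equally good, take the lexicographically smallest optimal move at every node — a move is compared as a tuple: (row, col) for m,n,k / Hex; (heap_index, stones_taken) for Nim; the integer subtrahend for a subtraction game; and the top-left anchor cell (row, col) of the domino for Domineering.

PV length from [(2,1)]: 3 plies

ply 1, X at (2,1) | h0:-1=+1→(1,1)*; h0:-2=-1→(0,1); h1:-1=-1→(2,0)
ply 2, O at (1,1) | h0:-1=-1→(0,1)*; h1:-1=-1→(1,0)
ply 3, X at (0,1) | h1:-1=+1→(0,0)*
ply 4: (0,0) is terminal -1 (O); from (2,1) depth 4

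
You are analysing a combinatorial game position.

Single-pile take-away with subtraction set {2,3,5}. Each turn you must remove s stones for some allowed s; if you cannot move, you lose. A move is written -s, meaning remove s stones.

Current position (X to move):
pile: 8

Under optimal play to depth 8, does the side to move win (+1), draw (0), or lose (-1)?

value(8, X) = -1

p1 X@[8]: -2[6]-1* -3[5]-1 -5[3]-1
p2 O@[6]: -2[4]-1 -3[3]-1 -5[1]+1*
p3 X@[1] terminal -1; root [8] d8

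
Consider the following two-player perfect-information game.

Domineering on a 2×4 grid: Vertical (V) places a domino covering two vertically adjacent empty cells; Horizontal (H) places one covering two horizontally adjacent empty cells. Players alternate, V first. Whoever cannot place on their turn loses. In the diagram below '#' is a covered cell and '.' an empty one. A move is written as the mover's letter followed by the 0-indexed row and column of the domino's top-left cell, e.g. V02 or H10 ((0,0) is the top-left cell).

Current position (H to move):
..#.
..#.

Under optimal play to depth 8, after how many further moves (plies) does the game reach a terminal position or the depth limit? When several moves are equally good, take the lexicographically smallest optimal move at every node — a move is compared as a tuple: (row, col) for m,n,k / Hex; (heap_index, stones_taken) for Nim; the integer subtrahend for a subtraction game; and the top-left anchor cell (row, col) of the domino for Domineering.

p1 H@[..#./..#.]: H00[###./..#.]+1* H10[..#./###.]+1
p2 V@[###./..#.]: V03[####/..##]-1*
p3 H@[####/..##]: H10[####/####]+1*
p4 V@[####/####] terminal -1; root [..#./..#.] d8

PV length from [..#./..#.]: 3 plies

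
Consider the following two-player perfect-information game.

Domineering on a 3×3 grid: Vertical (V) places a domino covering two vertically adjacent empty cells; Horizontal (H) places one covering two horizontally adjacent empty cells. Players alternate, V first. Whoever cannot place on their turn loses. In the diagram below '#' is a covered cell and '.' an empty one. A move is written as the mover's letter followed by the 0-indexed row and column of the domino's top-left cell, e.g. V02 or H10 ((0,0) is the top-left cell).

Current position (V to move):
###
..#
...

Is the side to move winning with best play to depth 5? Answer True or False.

ply 1, V at ###/..#/... | V10=-1→###/#.#/#..; V11=+1→###/.##/.#.*
ply 2: ###/.##/.#. is terminal -1 (H); from ###/..#/... depth 5

V winning at [###/..#/...]: True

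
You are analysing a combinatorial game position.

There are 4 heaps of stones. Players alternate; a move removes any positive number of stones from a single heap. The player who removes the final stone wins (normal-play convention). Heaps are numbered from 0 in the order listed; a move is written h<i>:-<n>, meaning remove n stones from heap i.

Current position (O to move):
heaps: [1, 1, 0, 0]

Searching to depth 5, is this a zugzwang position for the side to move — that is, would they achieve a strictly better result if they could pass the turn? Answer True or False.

zugzwang((1,1,0,0), O) = True

p1 O@[(1,1,0,0)]: h0:-1[(0,1,0,0)]-1* h1:-1[(1,0,0,0)]-1
p2 X@[(0,1,0,0)]: h1:-1[(0,0,0,0)]+1*
p3 O@[(0,0,0,0)] terminal -1; root [(1,1,0,0)] d5
if O skipped the turn, X would face:
~ p1 X@[(1,1,0,0)]: h0:-1[(0,1,0,0)]-1* h1:-1[(1,0,0,0)]-1
~ p2 O@[(0,1,0,0)]: h1:-1[(0,0,0,0)]+1*
~ p3 X@[(0,0,0,0)] terminal -1; root [(1,1,0,0)] d5
compare (O): move=-1 vs pass=+1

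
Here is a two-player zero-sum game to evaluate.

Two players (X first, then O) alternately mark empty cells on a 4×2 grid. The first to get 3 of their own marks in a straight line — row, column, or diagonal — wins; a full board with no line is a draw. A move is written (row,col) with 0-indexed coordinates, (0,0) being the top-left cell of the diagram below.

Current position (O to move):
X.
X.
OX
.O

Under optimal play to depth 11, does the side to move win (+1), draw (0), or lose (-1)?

value(X./X./OX/.O, O) = 0

[X./X./OX/.O] O move#1: (0,1):+0/XO/X./OX/.O*, (1,1):+0/X./XO/OX/.O, (3,0):+0/X./X./OX/OO
[XO/X./OX/.O] X move#2: (1,1):+0/XO/XX/OX/.O*, (3,0):+0/XO/X./OX/XO
[XO/XX/OX/.O] O move#3: (3,0):+0/XO/XX/OX/OO*
[XO/XX/OX/OO] end (terminal +0, X#4); searched X./X./OX/.O to 11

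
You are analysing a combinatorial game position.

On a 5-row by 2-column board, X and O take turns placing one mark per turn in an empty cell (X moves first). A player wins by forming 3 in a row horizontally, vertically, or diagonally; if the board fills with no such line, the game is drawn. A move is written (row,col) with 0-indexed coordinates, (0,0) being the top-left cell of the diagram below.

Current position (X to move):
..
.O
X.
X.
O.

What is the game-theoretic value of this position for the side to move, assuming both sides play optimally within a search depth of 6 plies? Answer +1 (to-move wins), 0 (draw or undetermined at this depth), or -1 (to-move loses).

p1 X@[../.O/X./X./O.]: (0,0)[X./.O/X./X./O.]+0 (0,1)[.X/.O/X./X./O.]+0 (1,0)[../XO/X./X./O.]+1* (2,1)[../.O/XX/X./O.]+0 (3,1)[../.O/X./XX/O.]+0 (4,1)[../.O/X./X./OX]+0
p2 O@[../XO/X./X./O.] terminal -1; root [../.O/X./X./O.] d6

value(../.O/X./X./O., X) = +1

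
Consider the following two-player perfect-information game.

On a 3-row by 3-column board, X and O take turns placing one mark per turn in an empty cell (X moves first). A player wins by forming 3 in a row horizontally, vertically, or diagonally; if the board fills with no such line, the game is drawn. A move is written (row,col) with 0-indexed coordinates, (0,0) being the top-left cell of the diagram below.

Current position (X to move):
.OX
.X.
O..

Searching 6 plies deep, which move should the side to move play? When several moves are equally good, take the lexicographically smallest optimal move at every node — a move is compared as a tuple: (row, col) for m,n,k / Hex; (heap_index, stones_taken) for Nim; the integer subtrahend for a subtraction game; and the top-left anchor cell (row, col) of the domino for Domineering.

ply 1, X at .OX/.X./O.. | (0,0)=+0→XOX/.X./O..; (1,0)=+0→.OX/XX./O..; (1,2)=+1→.OX/.XX/O..*; (2,1)=+0→.OX/.X./OX.; (2,2)=+1→.OX/.X./O.X
ply 2, O at .OX/.XX/O.. | (0,0)=-1→OOX/.XX/O..*; (1,0)=-1→.OX/OXX/O..; (2,1)=-1→.OX/.XX/OO.; (2,2)=-1→.OX/.XX/O.O
ply 3, X at OOX/.XX/O.. | (1,0)=+1→OOX/XXX/O..*; (2,1)=-1→OOX/.XX/OX.; (2,2)=+1→OOX/.XX/O.X
ply 4: OOX/XXX/O.. is terminal -1 (O); from .OX/.X./O.. depth 6

X's best at [.OX/.X./O..]: (1,2)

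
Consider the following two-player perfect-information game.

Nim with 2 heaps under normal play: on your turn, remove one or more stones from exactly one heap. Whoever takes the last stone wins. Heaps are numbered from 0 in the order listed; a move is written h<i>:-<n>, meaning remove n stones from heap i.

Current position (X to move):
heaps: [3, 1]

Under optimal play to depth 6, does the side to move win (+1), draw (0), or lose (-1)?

ply 1, X at (3,1) | h0:-1=-1→(2,1); h0:-2=+1→(1,1)*; h0:-3=-1→(0,1); h1:-1=-1→(3,0)
ply 2, O at (1,1) | h0:-1=-1→(0,1)*; h1:-1=-1→(1,0)
ply 3, X at (0,1) | h1:-1=+1→(0,0)*
ply 4: (0,0) is terminal -1 (O); from (3,1) depth 6

value((3,1), X) = +1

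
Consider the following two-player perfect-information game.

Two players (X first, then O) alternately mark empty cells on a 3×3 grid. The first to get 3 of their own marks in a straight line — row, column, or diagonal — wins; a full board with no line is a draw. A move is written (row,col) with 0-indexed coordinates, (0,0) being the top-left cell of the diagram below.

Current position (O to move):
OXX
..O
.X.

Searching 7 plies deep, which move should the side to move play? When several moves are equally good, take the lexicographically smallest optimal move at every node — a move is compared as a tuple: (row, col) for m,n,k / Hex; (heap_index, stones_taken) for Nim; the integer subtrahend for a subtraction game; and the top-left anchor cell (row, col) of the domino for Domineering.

ply 1, O at OXX/..O/.X. | (1,0)=-1→OXX/O.O/.X.; (1,1)=+1→OXX/.OO/.X.*; (2,0)=-1→OXX/..O/OX.; (2,2)=-1→OXX/..O/.XO
ply 2, X at OXX/.OO/.X. | (1,0)=-1→OXX/XOO/.X.*; (2,0)=-1→OXX/.OO/XX.; (2,2)=-1→OXX/.OO/.XX
ply 3, O at OXX/XOO/.X. | (2,0)=+0→OXX/XOO/OX.; (2,2)=+1→OXX/XOO/.XO*
ply 4: OXX/XOO/.XO is terminal -1 (X); from OXX/..O/.X. depth 7

O's best at [OXX/..O/.X.]: (1,1)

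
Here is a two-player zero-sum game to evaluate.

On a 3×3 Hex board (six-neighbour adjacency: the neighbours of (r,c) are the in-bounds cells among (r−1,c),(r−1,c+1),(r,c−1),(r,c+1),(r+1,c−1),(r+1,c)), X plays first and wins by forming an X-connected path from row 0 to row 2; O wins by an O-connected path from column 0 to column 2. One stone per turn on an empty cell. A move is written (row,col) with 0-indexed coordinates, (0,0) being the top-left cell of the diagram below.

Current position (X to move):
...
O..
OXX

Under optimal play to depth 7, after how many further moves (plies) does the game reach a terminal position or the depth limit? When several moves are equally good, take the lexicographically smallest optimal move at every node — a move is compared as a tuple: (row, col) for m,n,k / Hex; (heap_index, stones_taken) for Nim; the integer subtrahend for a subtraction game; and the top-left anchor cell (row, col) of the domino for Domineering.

p1 X@[.../O../OXX]: (0,0)[X../O../OXX]-1 (0,1)[.X./O../OXX]-1 (0,2)[..X/O../OXX]+1* (1,1)[.../OX./OXX]+1 (1,2)[.../O.X/OXX]-1
p2 O@[..X/O../OXX]: (0,0)[O.X/O../OXX]-1* (0,1)[.OX/O../OXX]-1 (1,1)[..X/OO./OXX]-1 (1,2)[..X/O.O/OXX]-1
p3 X@[O.X/O../OXX]: (0,1)[OXX/O../OXX]+1* (1,1)[O.X/OX./OXX]+1 (1,2)[O.X/O.X/OXX]+1
p4 O@[OXX/O../OXX]: (1,1)[OXX/OO./OXX]-1* (1,2)[OXX/O.O/OXX]-1
p5 X@[OXX/OO./OXX]: (1,2)[OXX/OOX/OXX]+1*
p6 O@[OXX/OOX/OXX] terminal -1; root [.../O../OXX] d7

PV length from [.../O../OXX]: 5 plies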